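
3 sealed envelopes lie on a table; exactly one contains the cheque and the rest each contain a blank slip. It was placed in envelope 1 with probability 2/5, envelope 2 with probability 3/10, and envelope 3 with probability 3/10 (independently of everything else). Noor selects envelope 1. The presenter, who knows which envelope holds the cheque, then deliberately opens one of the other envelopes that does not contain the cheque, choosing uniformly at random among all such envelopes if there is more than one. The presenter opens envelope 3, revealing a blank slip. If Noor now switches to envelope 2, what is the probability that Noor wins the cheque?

Apply Bayes' rule, conditioning on where the cheque actually is.
If it is in envelope 1 (prior 2/5): the presenter has 2 equally likely choices, so probability 1/2; weight (2/5)·(1/2) = 1/5.
If it is in envelope 2 (prior 3/10): the presenter has no choice, probability 1; weight (3/10)·1 = 3/10.
If it is in envelope 3 (prior 3/10): the presenter opened envelope 3, so this case is ruled out; weight (3/10)·0 = 0.
The weights sum to 1/2.
So P(the cheque in envelope 2 | the presenter opened envelope 3) = (3/10) / (1/2) = 3/5.

3/5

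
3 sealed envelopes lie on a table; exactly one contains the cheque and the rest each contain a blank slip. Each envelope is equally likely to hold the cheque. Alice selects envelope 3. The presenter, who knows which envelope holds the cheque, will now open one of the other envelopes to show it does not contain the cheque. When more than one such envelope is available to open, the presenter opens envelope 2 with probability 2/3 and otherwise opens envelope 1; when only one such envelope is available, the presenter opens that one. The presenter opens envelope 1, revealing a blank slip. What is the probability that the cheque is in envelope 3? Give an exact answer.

Condition on the true location of the cheque.
If it is in envelope 1 (prior 1/3): the presenter opened envelope 1, so this case is ruled out; weight (1/3)·0 = 0.
If it is in envelope 2 (prior 1/3): only envelope 1 is available, probability 1; weight (1/3)·1 = 1/3.
If it is in envelope 3 (prior 1/3): envelope 2 is available but not opened, probability 1/3; weight (1/3)·(1/3) = 1/9.
The weights sum to 4/9.
So P(the cheque in envelope 3 | the presenter opened envelope 1) = (1/9) / (4/9) = 1/4.

1/4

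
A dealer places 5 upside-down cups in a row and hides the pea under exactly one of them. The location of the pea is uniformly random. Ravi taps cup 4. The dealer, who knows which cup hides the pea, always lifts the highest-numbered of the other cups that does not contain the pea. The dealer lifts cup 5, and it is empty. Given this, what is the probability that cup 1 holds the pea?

Consider each possible location of the pea in turn.
If it is under any of cups 1, 2, 3, and 4 (prior 1/5 each): cup 5 is the highest-numbered option available, probability 1; weight (1/5)·1 = 1/5 each.
If it is under cup 5 (prior 1/5): the dealer opened cup 5, so this case is ruled out; weight (1/5)·0 = 0.
The weights sum to 4/5.
So P(the pea under cup 1 | the dealer opened cup 5) = (1/5) / (4/5) = 1/4.

1/4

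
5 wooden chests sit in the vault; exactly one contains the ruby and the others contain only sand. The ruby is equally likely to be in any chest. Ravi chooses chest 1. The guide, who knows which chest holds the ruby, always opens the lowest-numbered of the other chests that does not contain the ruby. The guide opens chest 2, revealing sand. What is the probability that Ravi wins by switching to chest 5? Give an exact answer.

1/4

Consider each possible location of the ruby in turn.
If it is in any of chests 1, 3, 4, and 5 (prior 1/5 each): chest 2 is the lowest-numbered option available, probability 1; weight (1/5)·1 = 1/5 each.
If it is in chest 2 (prior 1/5): the guide opened chest 2, so this case is ruled out; weight (1/5)·0 = 0.
The weights sum to 4/5.
So P(the ruby in chest 5 | the guide opened chest 2) = (1/5) / (4/5) = 1/4.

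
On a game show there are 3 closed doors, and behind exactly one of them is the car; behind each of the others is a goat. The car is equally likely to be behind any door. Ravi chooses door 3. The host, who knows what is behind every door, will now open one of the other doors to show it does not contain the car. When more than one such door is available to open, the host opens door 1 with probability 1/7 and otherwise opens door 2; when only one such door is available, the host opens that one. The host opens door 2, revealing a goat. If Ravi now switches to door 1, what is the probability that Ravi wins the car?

7/13

Consider each possible location of the car in turn.
If it is behind door 1 (prior 1/3): only door 2 is available, probability 1; weight (1/3)·1 = 1/3.
If it is behind door 2 (prior 1/3): the host opened door 2, so this case is ruled out; weight (1/3)·0 = 0.
If it is behind door 3 (prior 1/3): door 1 is available but not opened, probability 6/7; weight (1/3)·(6/7) = 2/7.
The weights sum to 13/21.
So P(the car behind door 1 | the host opened door 2) = (1/3) / (13/21) = 7/13.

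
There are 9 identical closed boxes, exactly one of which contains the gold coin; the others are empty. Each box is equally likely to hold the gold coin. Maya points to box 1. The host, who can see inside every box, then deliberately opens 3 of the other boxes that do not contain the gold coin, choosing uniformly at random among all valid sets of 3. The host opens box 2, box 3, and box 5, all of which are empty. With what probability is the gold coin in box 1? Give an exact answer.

1/9

Apply Bayes' rule, conditioning on where the gold coin actually is.
If it is in box 1 (prior 1/9): the host has 56 equally likely choices, so probability 1/56; weight (1/9)·(1/56) = 1/504.
If it is in any of boxes 2, 3, and 5 (prior 1/9 each): that box was opened and seen not to hold the prize — ruled out; weight (1/9)·0 = 0 each.
If it is in any of boxes 4, 6, 7, 8, and 9 (prior 1/9 each): the host has 35 equally likely choices, so probability 1/35; weight (1/9)·(1/35) = 1/315 each.
The weights sum to 1/56.
So P(the gold coin in box 1 | the host opened box 2, box 3, and box 5) = (1/504) / (1/56) = 1/9.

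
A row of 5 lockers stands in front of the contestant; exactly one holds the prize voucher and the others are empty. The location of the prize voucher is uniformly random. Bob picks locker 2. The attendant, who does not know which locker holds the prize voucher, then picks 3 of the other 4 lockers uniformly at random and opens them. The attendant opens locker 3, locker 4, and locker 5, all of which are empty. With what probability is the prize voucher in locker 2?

1/2

Condition on the true location of the prize voucher.
If it is in either of lockers 1 and 2 (prior 1/5 each): the attendant picks exactly this set with probability 1/4 regardless, and none is the prize; weight (1/5)·(1/4) = 1/20 each.
If it is in any of lockers 3, 4, and 5 (prior 1/5 each): that locker was opened and seen not to hold the prize — ruled out; weight (1/5)·0 = 0 each.
The weights sum to 1/10.
So P(the prize voucher in locker 2 | the attendant opened locker 3, locker 4, and locker 5) = (1/20) / (1/10) = 1/2.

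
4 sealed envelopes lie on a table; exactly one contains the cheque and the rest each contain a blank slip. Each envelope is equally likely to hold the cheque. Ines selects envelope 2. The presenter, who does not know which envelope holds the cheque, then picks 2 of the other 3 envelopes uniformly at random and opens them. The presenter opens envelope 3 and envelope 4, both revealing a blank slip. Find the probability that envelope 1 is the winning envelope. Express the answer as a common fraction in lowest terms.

1/2

Because the presenter chose which envelopes to open without knowing where the cheque is, the choice is independent of the prize location. Learning that none of the 2 opened envelopes holds the cheque simply rules out those 2 locations and leaves the remaining 2 envelopes still equally likely by symmetry.
So P(the cheque in envelope 1) = 1/2.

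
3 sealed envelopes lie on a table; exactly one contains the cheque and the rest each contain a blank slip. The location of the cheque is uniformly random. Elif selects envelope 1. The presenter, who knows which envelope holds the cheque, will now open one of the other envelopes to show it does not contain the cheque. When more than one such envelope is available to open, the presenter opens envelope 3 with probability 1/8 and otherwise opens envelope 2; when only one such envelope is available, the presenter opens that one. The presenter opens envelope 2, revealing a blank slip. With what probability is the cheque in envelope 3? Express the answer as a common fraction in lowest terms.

8/15

Consider each possible location of the cheque in turn.
If it is in envelope 1 (prior 1/3): envelope 3 is available but not opened, probability 7/8; weight (1/3)·(7/8) = 7/24.
If it is in envelope 2 (prior 1/3): the presenter opened envelope 2, so this case is ruled out; weight (1/3)·0 = 0.
If it is in envelope 3 (prior 1/3): only envelope 2 is available, probability 1; weight (1/3)·1 = 1/3.
The weights sum to 5/8.
So P(the cheque in envelope 3 | the presenter opened envelope 2) = (1/3) / (5/8) = 8/15.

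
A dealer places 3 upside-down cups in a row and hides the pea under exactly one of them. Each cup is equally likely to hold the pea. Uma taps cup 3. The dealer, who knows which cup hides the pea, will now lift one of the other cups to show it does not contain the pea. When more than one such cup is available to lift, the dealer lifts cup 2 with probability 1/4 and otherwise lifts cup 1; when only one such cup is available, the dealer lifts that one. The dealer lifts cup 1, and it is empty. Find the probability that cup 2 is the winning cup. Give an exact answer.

4/7

Consider each possible location of the pea in turn.
If it is under cup 1 (prior 1/3): the dealer opened cup 1, so this case is ruled out; weight (1/3)·0 = 0.
If it is under cup 2 (prior 1/3): only cup 1 is available, probability 1; weight (1/3)·1 = 1/3.
If it is under cup 3 (prior 1/3): cup 2 is available but not opened, probability 3/4; weight (1/3)·(3/4) = 1/4.
The weights sum to 7/12.
So P(the pea under cup 2 | the dealer opened cup 1) = (1/3) / (7/12) = 4/7.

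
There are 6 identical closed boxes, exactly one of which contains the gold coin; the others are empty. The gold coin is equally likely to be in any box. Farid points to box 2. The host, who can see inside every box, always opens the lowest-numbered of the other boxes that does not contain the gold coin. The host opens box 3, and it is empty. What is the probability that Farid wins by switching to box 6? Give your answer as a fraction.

Condition on the true location of the gold coin.
If it is in box 1 (prior 1/6): box 3 is the lowest-numbered option available, probability 1; weight (1/6)·1 = 1/6.
If it is in any of boxes 2, 4, 5, and 6 (prior 1/6 each): the host would have opened box 1 instead, probability 0; weight (1/6)·0 = 0 each.
If it is in box 3 (prior 1/6): the host opened box 3, so this case is ruled out; weight (1/6)·0 = 0.
The weights sum to 1/6.
So P(the gold coin in box 6 | the host opened box 3) = 0 / (1/6) = 0.

0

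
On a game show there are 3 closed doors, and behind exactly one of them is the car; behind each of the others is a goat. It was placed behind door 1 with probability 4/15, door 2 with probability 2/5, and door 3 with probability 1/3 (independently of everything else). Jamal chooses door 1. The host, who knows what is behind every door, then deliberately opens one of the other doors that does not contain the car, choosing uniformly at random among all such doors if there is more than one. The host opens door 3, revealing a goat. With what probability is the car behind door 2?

Apply Bayes' rule, conditioning on where the car actually is.
If it is behind door 1 (prior 4/15): the host has 2 equally likely choices, so probability 1/2; weight (4/15)·(1/2) = 2/15.
If it is behind door 2 (prior 2/5): the host has no choice, probability 1; weight (2/5)·1 = 2/5.
If it is behind door 3 (prior 1/3): the host opened door 3, so this case is ruled out; weight (1/3)·0 = 0.
The weights sum to 8/15.
So P(the car behind door 2 | the host opened door 3) = (2/5) / (8/15) = 3/4.

3/4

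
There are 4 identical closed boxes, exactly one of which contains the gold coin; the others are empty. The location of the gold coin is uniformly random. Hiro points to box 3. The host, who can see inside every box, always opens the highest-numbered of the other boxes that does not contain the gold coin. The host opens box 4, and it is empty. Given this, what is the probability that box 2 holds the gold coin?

Consider each possible location of the gold coin in turn.
If it is in any of boxes 1, 2, and 3 (prior 1/4 each): box 4 is the highest-numbered option available, probability 1; weight (1/4)·1 = 1/4 each.
If it is in box 4 (prior 1/4): the host opened box 4, so this case is ruled out; weight (1/4)·0 = 0.
The weights sum to 3/4.
So P(the gold coin in box 2 | the host opened box 4) = (1/4) / (3/4) = 1/3.

1/3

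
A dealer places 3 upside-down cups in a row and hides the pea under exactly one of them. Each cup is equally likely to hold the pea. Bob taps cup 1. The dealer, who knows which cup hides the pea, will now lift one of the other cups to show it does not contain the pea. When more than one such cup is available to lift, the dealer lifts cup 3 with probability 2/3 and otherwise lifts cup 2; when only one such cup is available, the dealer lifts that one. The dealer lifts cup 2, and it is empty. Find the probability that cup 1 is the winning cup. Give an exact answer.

1/4

Apply Bayes' rule, conditioning on where the pea actually is.
If it is under cup 1 (prior 1/3): cup 3 is available but not opened, probability 1/3; weight (1/3)·(1/3) = 1/9.
If it is under cup 2 (prior 1/3): the dealer opened cup 2, so this case is ruled out; weight (1/3)·0 = 0.
If it is under cup 3 (prior 1/3): only cup 2 is available, probability 1; weight (1/3)·1 = 1/3.
The weights sum to 4/9.
So P(the pea under cup 1 | the dealer opened cup 2) = (1/9) / (4/9) = 1/4.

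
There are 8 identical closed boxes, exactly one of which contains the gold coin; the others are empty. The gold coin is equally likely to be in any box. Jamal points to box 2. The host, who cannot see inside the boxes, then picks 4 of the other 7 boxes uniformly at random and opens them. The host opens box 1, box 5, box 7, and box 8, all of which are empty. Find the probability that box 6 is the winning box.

1/4

Because the host chose which boxes to open without knowing where the gold coin is, the choice is independent of the prize location. Learning that none of the 4 opened boxes holds the gold coin simply rules out those 4 locations and leaves the remaining 4 boxes still equally likely by symmetry.
So P(the gold coin in box 6) = 1/4.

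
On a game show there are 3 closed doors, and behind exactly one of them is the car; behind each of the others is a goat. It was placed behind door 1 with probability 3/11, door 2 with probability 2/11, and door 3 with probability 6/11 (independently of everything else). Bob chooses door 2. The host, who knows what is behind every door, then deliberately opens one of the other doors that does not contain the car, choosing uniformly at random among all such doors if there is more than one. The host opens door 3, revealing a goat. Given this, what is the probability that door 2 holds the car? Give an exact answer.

1/4

Apply Bayes' rule, conditioning on where the car actually is.
If it is behind door 1 (prior 3/11): the host has no choice, probability 1; weight (3/11)·1 = 3/11.
If it is behind door 2 (prior 2/11): the host has 2 equally likely choices, so probability 1/2; weight (2/11)·(1/2) = 1/11.
If it is behind door 3 (prior 6/11): the host opened door 3, so this case is ruled out; weight (6/11)·0 = 0.
The weights sum to 4/11.
So P(the car behind door 2 | the host opened door 3) = (1/11) / (4/11) = 1/4.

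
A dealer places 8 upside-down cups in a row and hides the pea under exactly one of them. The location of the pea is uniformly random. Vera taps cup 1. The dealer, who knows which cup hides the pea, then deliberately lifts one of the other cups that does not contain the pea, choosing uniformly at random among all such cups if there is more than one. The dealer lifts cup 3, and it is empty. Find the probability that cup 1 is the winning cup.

1/8

Condition on the true location of the pea.
If it is under cup 1 (prior 1/8): the dealer has 7 equally likely choices, so probability 1/7; weight (1/8)·(1/7) = 1/56.
If it is under any of cups 2, 4, 5, 6, 7, and 8 (prior 1/8 each): the dealer has 6 equally likely choices, so probability 1/6; weight (1/8)·(1/6) = 1/48 each.
If it is under cup 3 (prior 1/8): the dealer opened cup 3, so this case is ruled out; weight (1/8)·0 = 0.
The weights sum to 1/7.
So P(the pea under cup 1 | the dealer opened cup 3) = (1/56) / (1/7) = 1/8.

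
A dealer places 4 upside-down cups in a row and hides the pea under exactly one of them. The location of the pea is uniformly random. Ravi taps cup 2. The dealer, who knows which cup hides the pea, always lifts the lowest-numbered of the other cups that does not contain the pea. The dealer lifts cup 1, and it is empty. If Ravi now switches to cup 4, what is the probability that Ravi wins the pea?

Consider each possible location of the pea in turn.
If it is under cup 1 (prior 1/4): the dealer opened cup 1, so this case is ruled out; weight (1/4)·0 = 0.
If it is under any of cups 2, 3, and 4 (prior 1/4 each): cup 1 is the lowest-numbered option available, probability 1; weight (1/4)·1 = 1/4 each.
The weights sum to 3/4.
So P(the pea under cup 4 | the dealer opened cup 1) = (1/4) / (3/4) = 1/3.

1/3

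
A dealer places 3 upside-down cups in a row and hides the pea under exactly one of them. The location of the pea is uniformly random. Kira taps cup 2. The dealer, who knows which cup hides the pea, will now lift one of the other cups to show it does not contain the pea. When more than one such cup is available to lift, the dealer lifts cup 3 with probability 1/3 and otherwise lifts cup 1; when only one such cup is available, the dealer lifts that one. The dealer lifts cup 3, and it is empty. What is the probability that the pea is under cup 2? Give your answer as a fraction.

1/4

Condition on the true location of the pea.
If it is under cup 1 (prior 1/3): only cup 3 is available, probability 1; weight (1/3)·1 = 1/3.
If it is under cup 2 (prior 1/3): cup 3 is available, opened with probability 1/3; weight (1/3)·(1/3) = 1/9.
If it is under cup 3 (prior 1/3): the dealer opened cup 3, so this case is ruled out; weight (1/3)·0 = 0.
The weights sum to 4/9.
So P(the pea under cup 2 | the dealer opened cup 3) = (1/9) / (4/9) = 1/4.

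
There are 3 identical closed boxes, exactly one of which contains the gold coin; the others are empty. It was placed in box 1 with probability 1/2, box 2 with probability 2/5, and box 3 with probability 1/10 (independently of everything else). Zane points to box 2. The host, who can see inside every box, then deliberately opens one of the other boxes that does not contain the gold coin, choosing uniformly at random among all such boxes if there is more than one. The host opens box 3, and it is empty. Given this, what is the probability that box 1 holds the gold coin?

5/7

Apply Bayes' rule, conditioning on where the gold coin actually is.
If it is in box 1 (prior 1/2): the host has no choice, probability 1; weight (1/2)·1 = 1/2.
If it is in box 2 (prior 2/5): the host has 2 equally likely choices, so probability 1/2; weight (2/5)·(1/2) = 1/5.
If it is in box 3 (prior 1/10): the host opened box 3, so this case is ruled out; weight (1/10)·0 = 0.
The weights sum to 7/10.
So P(the gold coin in box 1 | the host opened box 3) = (1/2) / (7/10) = 5/7.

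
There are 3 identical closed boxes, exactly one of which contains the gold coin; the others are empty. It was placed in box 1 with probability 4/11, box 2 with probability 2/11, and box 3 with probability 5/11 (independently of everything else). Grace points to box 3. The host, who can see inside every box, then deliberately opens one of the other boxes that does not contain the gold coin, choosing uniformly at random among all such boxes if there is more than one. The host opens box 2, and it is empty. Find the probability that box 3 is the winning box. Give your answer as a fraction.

Apply Bayes' rule, conditioning on where the gold coin actually is.
If it is in box 1 (prior 4/11): the host has no choice, probability 1; weight (4/11)·1 = 4/11.
If it is in box 2 (prior 2/11): the host opened box 2, so this case is ruled out; weight (2/11)·0 = 0.
If it is in box 3 (prior 5/11): the host has 2 equally likely choices, so probability 1/2; weight (5/11)·(1/2) = 5/22.
The weights sum to 13/22.
So P(the gold coin in box 3 | the host opened box 2) = (5/22) / (13/22) = 5/13.

5/13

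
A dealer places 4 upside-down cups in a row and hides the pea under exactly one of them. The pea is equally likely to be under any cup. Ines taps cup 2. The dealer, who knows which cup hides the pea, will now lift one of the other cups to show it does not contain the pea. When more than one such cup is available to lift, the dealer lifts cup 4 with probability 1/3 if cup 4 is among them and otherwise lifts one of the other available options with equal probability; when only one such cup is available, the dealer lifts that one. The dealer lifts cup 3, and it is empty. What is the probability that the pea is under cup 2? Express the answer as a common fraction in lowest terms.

Apply Bayes' rule, conditioning on where the pea actually is.
If it is under cup 1 (prior 1/4): cup 4 is available but not opened, probability 2/3; weight (1/4)·(2/3) = 1/6.
If it is under cup 2 (prior 1/4): cup 4 is available but not opened; cup 3 gets probability (1 − 1/3)/2 = 1/3; weight (1/4)·(1/3) = 1/12.
If it is under cup 3 (prior 1/4): the dealer opened cup 3, so this case is ruled out; weight (1/4)·0 = 0.
If it is under cup 4 (prior 1/4): cup 4 holds the prize so is unavailable; the dealer chooses uniformly among the 2 others, probability 1/2; weight (1/4)·(1/2) = 1/8.
The weights sum to 3/8.
So P(the pea under cup 2 | the dealer opened cup 3) = (1/12) / (3/8) = 2/9.

2/9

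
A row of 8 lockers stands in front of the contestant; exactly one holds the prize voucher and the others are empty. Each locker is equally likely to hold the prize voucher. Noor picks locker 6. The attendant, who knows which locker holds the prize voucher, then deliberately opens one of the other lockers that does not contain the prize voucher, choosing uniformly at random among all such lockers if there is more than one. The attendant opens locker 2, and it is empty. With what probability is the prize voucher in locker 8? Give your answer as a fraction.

Apply Bayes' rule, conditioning on where the prize voucher actually is.
If it is in any of lockers 1, 3, 4, 5, 7, and 8 (prior 1/8 each): the attendant has 6 equally likely choices, so probability 1/6; weight (1/8)·(1/6) = 1/48 each.
If it is in locker 2 (prior 1/8): the attendant opened locker 2, so this case is ruled out; weight (1/8)·0 = 0.
If it is in locker 6 (prior 1/8): the attendant has 7 equally likely choices, so probability 1/7; weight (1/8)·(1/7) = 1/56.
The weights sum to 1/7.
So P(the prize voucher in locker 8 | the attendant opened locker 2) = (1/48) / (1/7) = 7/48.

7/48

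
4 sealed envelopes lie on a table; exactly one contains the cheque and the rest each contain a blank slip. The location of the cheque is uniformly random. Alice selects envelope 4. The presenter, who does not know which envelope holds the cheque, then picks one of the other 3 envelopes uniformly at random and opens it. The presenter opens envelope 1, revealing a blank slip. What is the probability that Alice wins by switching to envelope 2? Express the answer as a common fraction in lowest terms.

Because the presenter chose which envelope to open without knowing where the cheque is, the choice is independent of the prize location. Learning that envelope 1 does not hold the cheque simply rules out that one location and leaves the remaining 3 envelopes still equally likely by symmetry.
So P(the cheque in envelope 2) = 1/3.

1/3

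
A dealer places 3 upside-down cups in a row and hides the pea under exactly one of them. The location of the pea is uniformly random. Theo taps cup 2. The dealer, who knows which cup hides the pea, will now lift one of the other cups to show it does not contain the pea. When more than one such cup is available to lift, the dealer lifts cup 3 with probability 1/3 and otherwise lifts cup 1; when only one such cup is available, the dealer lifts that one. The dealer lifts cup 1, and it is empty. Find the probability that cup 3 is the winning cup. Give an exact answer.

Consider each possible location of the pea in turn.
If it is under cup 1 (prior 1/3): the dealer opened cup 1, so this case is ruled out; weight (1/3)·0 = 0.
If it is under cup 2 (prior 1/3): cup 3 is available but not opened, probability 2/3; weight (1/3)·(2/3) = 2/9.
If it is under cup 3 (prior 1/3): only cup 1 is available, probability 1; weight (1/3)·1 = 1/3.
The weights sum to 5/9.
So P(the pea under cup 3 | the dealer opened cup 1) = (1/3) / (5/9) = 3/5.

3/5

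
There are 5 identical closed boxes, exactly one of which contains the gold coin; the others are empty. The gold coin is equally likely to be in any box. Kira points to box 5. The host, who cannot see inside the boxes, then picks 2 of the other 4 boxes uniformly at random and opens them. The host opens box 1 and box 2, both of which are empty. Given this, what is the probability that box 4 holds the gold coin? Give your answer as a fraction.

Condition on the true location of the gold coin.
If it is in either of boxes 1 and 2 (prior 1/5 each): that box was opened and seen not to hold the prize — ruled out; weight (1/5)·0 = 0 each.
If it is in any of boxes 3, 4, and 5 (prior 1/5 each): the host picks exactly this set with probability 1/6 regardless, and none is the prize; weight (1/5)·(1/6) = 1/30 each.
The weights sum to 1/10.
So P(the gold coin in box 4 | the host opened box 1 and box 2) = (1/30) / (1/10) = 1/3.

1/3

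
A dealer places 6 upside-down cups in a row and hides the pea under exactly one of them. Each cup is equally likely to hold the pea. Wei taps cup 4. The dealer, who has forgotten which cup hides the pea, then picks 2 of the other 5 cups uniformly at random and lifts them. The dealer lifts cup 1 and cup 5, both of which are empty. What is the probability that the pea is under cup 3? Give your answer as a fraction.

1/4

Because the dealer chose which cups to lift without knowing where the pea is, the choice is independent of the prize location. Learning that none of the 2 opened cups holds the pea simply rules out those 2 locations and leaves the remaining 4 cups still equally likely by symmetry.
So P(the pea under cup 3) = 1/4.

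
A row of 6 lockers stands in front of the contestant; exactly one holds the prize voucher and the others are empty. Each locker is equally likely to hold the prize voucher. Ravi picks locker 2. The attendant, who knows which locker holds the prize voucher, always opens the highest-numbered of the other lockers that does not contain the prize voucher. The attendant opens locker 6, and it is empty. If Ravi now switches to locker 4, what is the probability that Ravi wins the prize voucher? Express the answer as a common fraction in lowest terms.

Apply Bayes' rule, conditioning on where the prize voucher actually is.
If it is in any of lockers 1, 2, 3, 4, and 5 (prior 1/6 each): locker 6 is the highest-numbered option available, probability 1; weight (1/6)·1 = 1/6 each.
If it is in locker 6 (prior 1/6): the attendant opened locker 6, so this case is ruled out; weight (1/6)·0 = 0.
The weights sum to 5/6.
So P(the prize voucher in locker 4 | the attendant opened locker 6) = (1/6) / (5/6) = 1/5.

1/5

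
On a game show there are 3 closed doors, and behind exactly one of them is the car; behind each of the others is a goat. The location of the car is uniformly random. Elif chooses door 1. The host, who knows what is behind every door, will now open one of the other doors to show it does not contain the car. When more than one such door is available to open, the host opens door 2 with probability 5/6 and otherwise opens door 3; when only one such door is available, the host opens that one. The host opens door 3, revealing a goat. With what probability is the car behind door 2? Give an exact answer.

Condition on the true location of the car.
If it is behind door 1 (prior 1/3): door 2 is available but not opened, probability 1/6; weight (1/3)·(1/6) = 1/18.
If it is behind door 2 (prior 1/3): only door 3 is available, probability 1; weight (1/3)·1 = 1/3.
If it is behind door 3 (prior 1/3): the host opened door 3, so this case is ruled out; weight (1/3)·0 = 0.
The weights sum to 7/18.
So P(the car behind door 2 | the host opened door 3) = (1/3) / (7/18) = 6/7.

6/7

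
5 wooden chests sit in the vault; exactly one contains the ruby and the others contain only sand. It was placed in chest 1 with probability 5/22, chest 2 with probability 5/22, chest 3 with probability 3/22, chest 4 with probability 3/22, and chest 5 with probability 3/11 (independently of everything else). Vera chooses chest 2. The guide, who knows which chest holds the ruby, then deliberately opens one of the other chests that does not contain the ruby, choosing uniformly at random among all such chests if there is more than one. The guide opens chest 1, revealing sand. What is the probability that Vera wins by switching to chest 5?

8/21

Apply Bayes' rule, conditioning on where the ruby actually is.
If it is in chest 1 (prior 5/22): the guide opened chest 1, so this case is ruled out; weight (5/22)·0 = 0.
If it is in chest 2 (prior 5/22): the guide has 4 equally likely choices, so probability 1/4; weight (5/22)·(1/4) = 5/88.
If it is in either of chests 3 and 4 (prior 3/22 each): the guide has 3 equally likely choices, so probability 1/3; weight (3/22)·(1/3) = 1/22 each.
If it is in chest 5 (prior 3/11): the guide has 3 equally likely choices, so probability 1/3; weight (3/11)·(1/3) = 1/11.
The weights sum to 21/88.
So P(the ruby in chest 5 | the guide opened chest 1) = (1/11) / (21/88) = 8/21.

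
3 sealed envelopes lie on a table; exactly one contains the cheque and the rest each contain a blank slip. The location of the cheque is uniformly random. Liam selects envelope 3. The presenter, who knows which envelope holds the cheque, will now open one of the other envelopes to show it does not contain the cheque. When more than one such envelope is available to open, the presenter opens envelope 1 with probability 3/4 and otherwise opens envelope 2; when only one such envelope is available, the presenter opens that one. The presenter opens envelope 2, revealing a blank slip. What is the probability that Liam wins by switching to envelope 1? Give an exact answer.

Apply Bayes' rule, conditioning on where the cheque actually is.
If it is in envelope 1 (prior 1/3): only envelope 2 is available, probability 1; weight (1/3)·1 = 1/3.
If it is in envelope 2 (prior 1/3): the presenter opened envelope 2, so this case is ruled out; weight (1/3)·0 = 0.
If it is in envelope 3 (prior 1/3): envelope 1 is available but not opened, probability 1/4; weight (1/3)·(1/4) = 1/12.
The weights sum to 5/12.
So P(the cheque in envelope 1 | the presenter opened envelope 2) = (1/3) / (5/12) = 4/5.

4/5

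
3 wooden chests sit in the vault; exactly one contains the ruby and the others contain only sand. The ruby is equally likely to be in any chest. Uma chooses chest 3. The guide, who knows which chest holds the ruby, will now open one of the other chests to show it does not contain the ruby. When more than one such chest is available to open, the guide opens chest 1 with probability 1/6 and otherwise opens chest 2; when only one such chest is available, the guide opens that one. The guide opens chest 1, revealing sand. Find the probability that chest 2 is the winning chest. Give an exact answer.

Condition on the true location of the ruby.
If it is in chest 1 (prior 1/3): the guide opened chest 1, so this case is ruled out; weight (1/3)·0 = 0.
If it is in chest 2 (prior 1/3): only chest 1 is available, probability 1; weight (1/3)·1 = 1/3.
If it is in chest 3 (prior 1/3): chest 1 is available, opened with probability 1/6; weight (1/3)·(1/6) = 1/18.
The weights sum to 7/18.
So P(the ruby in chest 2 | the guide opened chest 1) = (1/3) / (7/18) = 6/7.

6/7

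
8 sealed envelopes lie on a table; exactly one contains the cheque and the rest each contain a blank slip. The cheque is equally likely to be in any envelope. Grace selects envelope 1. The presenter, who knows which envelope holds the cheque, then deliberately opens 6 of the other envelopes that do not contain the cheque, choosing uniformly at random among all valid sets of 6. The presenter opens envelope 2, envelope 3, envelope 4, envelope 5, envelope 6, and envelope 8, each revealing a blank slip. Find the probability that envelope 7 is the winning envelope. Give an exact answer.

7/8

Consider each possible location of the cheque in turn.
If it is in envelope 1 (prior 1/8): the presenter has 7 equally likely choices, so probability 1/7; weight (1/8)·(1/7) = 1/56.
If it is in any of envelopes 2, 3, 4, 5, 6, and 8 (prior 1/8 each): that envelope was opened and seen not to hold the prize — ruled out; weight (1/8)·0 = 0 each.
If it is in envelope 7 (prior 1/8): the presenter has no choice, probability 1; weight (1/8)·1 = 1/8.
The weights sum to 1/7.
So P(the cheque in envelope 7 | the presenter opened envelope 2, envelope 3, envelope 4, envelope 5, envelope 6, and envelope 8) = (1/8) / (1/7) = 7/8.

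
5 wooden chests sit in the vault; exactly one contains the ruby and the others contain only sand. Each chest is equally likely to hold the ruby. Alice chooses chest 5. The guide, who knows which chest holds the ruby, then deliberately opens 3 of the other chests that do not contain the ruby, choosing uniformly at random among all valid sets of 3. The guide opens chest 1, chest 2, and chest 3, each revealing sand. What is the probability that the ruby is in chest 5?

1/5

Condition on the true location of the ruby.
If it is in any of chests 1, 2, and 3 (prior 1/5 each): that chest was opened and seen not to hold the prize — ruled out; weight (1/5)·0 = 0 each.
If it is in chest 4 (prior 1/5): the guide has no choice, probability 1; weight (1/5)·1 = 1/5.
If it is in chest 5 (prior 1/5): the guide has 4 equally likely choices, so probability 1/4; weight (1/5)·(1/4) = 1/20.
The weights sum to 1/4.
So P(the ruby in chest 5 | the guide opened chest 1, chest 2, and chest 3) = (1/20) / (1/4) = 1/5.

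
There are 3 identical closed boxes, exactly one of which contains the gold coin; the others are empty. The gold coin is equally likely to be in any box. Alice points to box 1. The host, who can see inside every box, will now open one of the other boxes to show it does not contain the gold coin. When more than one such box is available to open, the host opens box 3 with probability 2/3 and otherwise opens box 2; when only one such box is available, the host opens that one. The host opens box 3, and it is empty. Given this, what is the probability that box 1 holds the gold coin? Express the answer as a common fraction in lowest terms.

Consider each possible location of the gold coin in turn.
If it is in box 1 (prior 1/3): box 3 is available, opened with probability 2/3; weight (1/3)·(2/3) = 2/9.
If it is in box 2 (prior 1/3): only box 3 is available, probability 1; weight (1/3)·1 = 1/3.
If it is in box 3 (prior 1/3): the host opened box 3, so this case is ruled out; weight (1/3)·0 = 0.
The weights sum to 5/9.
So P(the gold coin in box 1 | the host opened box 3) = (2/9) / (5/9) = 2/5.

2/5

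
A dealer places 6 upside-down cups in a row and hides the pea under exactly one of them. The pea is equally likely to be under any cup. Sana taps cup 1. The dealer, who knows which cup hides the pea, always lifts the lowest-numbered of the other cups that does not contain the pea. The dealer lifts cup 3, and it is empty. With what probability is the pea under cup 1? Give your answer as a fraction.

0

Condition on the true location of the pea.
If it is under any of cups 1, 4, 5, and 6 (prior 1/6 each): the dealer would have opened cup 2 instead, probability 0; weight (1/6)·0 = 0 each.
If it is under cup 2 (prior 1/6): cup 3 is the lowest-numbered option available, probability 1; weight (1/6)·1 = 1/6.
If it is under cup 3 (prior 1/6): the dealer opened cup 3, so this case is ruled out; weight (1/6)·0 = 0.
The weights sum to 1/6.
So P(the pea under cup 1 | the dealer opened cup 3) = 0 / (1/6) = 0.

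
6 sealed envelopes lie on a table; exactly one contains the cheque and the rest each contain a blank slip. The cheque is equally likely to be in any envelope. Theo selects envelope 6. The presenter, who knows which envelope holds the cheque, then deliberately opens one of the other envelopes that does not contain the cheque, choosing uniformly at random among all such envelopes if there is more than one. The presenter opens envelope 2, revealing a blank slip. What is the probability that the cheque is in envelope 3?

Condition on the true location of the cheque.
If it is in any of envelopes 1, 3, 4, and 5 (prior 1/6 each): the presenter has 4 equally likely choices, so probability 1/4; weight (1/6)·(1/4) = 1/24 each.
If it is in envelope 2 (prior 1/6): the presenter opened envelope 2, so this case is ruled out; weight (1/6)·0 = 0.
If it is in envelope 6 (prior 1/6): the presenter has 5 equally likely choices, so probability 1/5; weight (1/6)·(1/5) = 1/30.
The weights sum to 1/5.
So P(the cheque in envelope 3 | the presenter opened envelope 2) = (1/24) / (1/5) = 5/24.

5/24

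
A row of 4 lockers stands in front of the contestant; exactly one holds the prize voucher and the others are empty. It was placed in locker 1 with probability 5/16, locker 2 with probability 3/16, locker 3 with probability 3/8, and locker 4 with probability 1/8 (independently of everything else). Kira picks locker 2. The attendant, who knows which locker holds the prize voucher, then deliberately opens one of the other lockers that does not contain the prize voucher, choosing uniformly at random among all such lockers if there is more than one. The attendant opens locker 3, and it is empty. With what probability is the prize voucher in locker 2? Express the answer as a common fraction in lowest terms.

Consider each possible location of the prize voucher in turn.
If it is in locker 1 (prior 5/16): the attendant has 2 equally likely choices, so probability 1/2; weight (5/16)·(1/2) = 5/32.
If it is in locker 2 (prior 3/16): the attendant has 3 equally likely choices, so probability 1/3; weight (3/16)·(1/3) = 1/16.
If it is in locker 3 (prior 3/8): the attendant opened locker 3, so this case is ruled out; weight (3/8)·0 = 0.
If it is in locker 4 (prior 1/8): the attendant has 2 equally likely choices, so probability 1/2; weight (1/8)·(1/2) = 1/16.
The weights sum to 9/32.
So P(the prize voucher in locker 2 | the attendant opened locker 3) = (1/16) / (9/32) = 2/9.

2/9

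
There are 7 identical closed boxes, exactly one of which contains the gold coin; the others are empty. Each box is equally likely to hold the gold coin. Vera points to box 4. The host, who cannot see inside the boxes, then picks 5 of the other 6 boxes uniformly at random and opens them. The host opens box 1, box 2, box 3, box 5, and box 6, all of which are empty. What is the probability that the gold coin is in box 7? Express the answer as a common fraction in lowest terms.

Because the host chose which boxes to open without knowing where the gold coin is, the choice is independent of the prize location. Learning that none of the 5 opened boxes holds the gold coin simply rules out those 5 locations and leaves the remaining 2 boxes still equally likely by symmetry.
So P(the gold coin in box 7) = 1/2.

1/2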